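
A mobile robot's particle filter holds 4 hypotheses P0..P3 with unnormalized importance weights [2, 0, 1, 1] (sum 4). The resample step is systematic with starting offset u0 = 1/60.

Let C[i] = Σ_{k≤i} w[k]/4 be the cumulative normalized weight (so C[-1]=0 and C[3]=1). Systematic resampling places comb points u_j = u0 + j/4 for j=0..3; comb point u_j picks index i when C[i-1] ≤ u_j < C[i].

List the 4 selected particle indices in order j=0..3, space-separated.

0 0 2 3

C = [1/2, 1/2, 3/4, 1]
j=0: u_0=1/60 ∈ [0, 1/2) → index 0
j=1: u_1=4/15 ∈ [0, 1/2) → index 0
j=2: u_2=31/60 ∈ [1/2, 3/4) → index 2
j=3: u_3=23/30 ∈ [3/4, 1) → index 3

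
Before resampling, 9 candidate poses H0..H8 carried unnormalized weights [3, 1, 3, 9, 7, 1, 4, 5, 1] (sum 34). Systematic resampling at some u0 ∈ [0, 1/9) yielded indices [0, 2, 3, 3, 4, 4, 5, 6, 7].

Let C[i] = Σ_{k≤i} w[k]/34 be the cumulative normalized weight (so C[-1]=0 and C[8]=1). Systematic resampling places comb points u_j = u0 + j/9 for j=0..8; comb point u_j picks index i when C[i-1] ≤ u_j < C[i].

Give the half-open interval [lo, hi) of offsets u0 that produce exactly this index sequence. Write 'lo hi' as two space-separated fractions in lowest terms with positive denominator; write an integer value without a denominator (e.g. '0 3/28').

C = [3/34, 2/17, 7/34, 8/17, 23/34, 12/17, 14/17, 33/34, 1]
j=0 picked index 0: u0 ∈ [0, 3/34)
j=1 picked index 2: u0 ∈ [1/153, 29/306)
j=2 picked index 3: u0 ∈ [-5/306, 38/153)
j=3 picked index 3: u0 ∈ [-13/102, 7/51)
j=4 picked index 4: u0 ∈ [4/153, 71/306)
j=5 picked index 4: u0 ∈ [-13/153, 37/306)
j=6 picked index 5: u0 ∈ [1/102, 2/51)
j=7 picked index 6: u0 ∈ [-11/153, 7/153)
j=8 picked index 7: u0 ∈ [-10/153, 25/306)
intersection: [4/153, 2/51)

4/153 2/51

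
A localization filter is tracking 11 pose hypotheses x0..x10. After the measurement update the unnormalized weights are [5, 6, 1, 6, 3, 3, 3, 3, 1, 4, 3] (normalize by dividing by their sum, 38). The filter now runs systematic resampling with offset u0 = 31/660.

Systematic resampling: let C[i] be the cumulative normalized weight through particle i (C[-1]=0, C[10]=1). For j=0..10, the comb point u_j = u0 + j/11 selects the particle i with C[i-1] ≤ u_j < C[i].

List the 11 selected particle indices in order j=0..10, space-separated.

C = [5/38, 11/38, 6/19, 9/19, 21/38, 12/19, 27/38, 15/19, 31/38, 35/38, 1]
j=0: u_0=31/660 ∈ [0, 5/38) → index 0
j=1: u_1=91/660 ∈ [5/38, 11/38) → index 1
j=2: u_2=151/660 ∈ [5/38, 11/38) → index 1
j=3: u_3=211/660 ∈ [6/19, 9/19) → index 3
j=4: u_4=271/660 ∈ [6/19, 9/19) → index 3
j=5: u_5=331/660 ∈ [9/19, 21/38) → index 4
j=6: u_6=391/660 ∈ [21/38, 12/19) → index 5
j=7: u_7=41/60 ∈ [12/19, 27/38) → index 6
j=8: u_8=511/660 ∈ [27/38, 15/19) → index 7
j=9: u_9=571/660 ∈ [31/38, 35/38) → index 9
j=10: u_10=631/660 ∈ [35/38, 1) → index 10

0 1 1 3 3 4 5 6 7 9 10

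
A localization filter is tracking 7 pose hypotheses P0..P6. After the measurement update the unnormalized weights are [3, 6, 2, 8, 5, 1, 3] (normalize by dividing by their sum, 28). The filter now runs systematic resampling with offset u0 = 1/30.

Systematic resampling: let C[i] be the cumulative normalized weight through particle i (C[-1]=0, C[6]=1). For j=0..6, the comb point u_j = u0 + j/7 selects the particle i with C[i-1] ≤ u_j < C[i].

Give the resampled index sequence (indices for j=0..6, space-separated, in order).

0 1 1 3 3 4 5

C = [3/28, 9/28, 11/28, 19/28, 6/7, 25/28, 1]
j=0: u_0=1/30 ∈ [0, 3/28) → index 0
j=1: u_1=37/210 ∈ [3/28, 9/28) → index 1
j=2: u_2=67/210 ∈ [3/28, 9/28) → index 1
j=3: u_3=97/210 ∈ [11/28, 19/28) → index 3
j=4: u_4=127/210 ∈ [11/28, 19/28) → index 3
j=5: u_5=157/210 ∈ [19/28, 6/7) → index 4
j=6: u_6=187/210 ∈ [6/7, 25/28) → index 5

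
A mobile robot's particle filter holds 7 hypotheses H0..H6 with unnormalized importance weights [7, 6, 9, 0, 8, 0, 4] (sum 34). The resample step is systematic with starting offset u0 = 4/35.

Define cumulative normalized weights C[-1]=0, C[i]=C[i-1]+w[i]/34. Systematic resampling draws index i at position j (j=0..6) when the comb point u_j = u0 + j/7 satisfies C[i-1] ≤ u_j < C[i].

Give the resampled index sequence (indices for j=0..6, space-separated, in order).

0 1 2 2 4 4 6

C = [7/34, 13/34, 11/17, 11/17, 15/17, 15/17, 1]
j=0: u_0=4/35 ∈ [0, 7/34) → index 0
j=1: u_1=9/35 ∈ [7/34, 13/34) → index 1
j=2: u_2=2/5 ∈ [13/34, 11/17) → index 2
j=3: u_3=19/35 ∈ [13/34, 11/17) → index 2
j=4: u_4=24/35 ∈ [11/17, 15/17) → index 4
j=5: u_5=29/35 ∈ [11/17, 15/17) → index 4
j=6: u_6=34/35 ∈ [15/17, 1) → index 6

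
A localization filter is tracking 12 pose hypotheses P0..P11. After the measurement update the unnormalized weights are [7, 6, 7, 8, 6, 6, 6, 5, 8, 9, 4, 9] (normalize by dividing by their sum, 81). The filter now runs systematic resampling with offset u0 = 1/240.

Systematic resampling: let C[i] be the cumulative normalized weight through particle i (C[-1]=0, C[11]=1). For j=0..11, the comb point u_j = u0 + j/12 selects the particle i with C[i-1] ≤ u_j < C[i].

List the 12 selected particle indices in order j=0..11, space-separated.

0 1 2 3 3 5 6 7 8 9 9 11

C = [7/81, 13/81, 20/81, 28/81, 34/81, 40/81, 46/81, 17/27, 59/81, 68/81, 8/9, 1]
j=0: u_0=1/240 ∈ [0, 7/81) → index 0
j=1: u_1=7/80 ∈ [7/81, 13/81) → index 1
j=2: u_2=41/240 ∈ [13/81, 20/81) → index 2
j=3: u_3=61/240 ∈ [20/81, 28/81) → index 3
j=4: u_4=27/80 ∈ [20/81, 28/81) → index 3
j=5: u_5=101/240 ∈ [34/81, 40/81) → index 5
j=6: u_6=121/240 ∈ [40/81, 46/81) → index 6
j=7: u_7=47/80 ∈ [46/81, 17/27) → index 7
j=8: u_8=161/240 ∈ [17/27, 59/81) → index 8
j=9: u_9=181/240 ∈ [59/81, 68/81) → index 9
j=10: u_10=67/80 ∈ [59/81, 68/81) → index 9
j=11: u_11=221/240 ∈ [8/9, 1) → index 11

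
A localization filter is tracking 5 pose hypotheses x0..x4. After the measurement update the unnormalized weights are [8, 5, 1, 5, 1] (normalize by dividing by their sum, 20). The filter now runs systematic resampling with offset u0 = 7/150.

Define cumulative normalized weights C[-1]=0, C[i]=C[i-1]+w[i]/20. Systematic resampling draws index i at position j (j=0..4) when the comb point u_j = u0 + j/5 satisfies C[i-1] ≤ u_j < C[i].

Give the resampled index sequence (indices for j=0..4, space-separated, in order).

C = [2/5, 13/20, 7/10, 19/20, 1]
j=0: u_0=7/150 ∈ [0, 2/5) → index 0
j=1: u_1=37/150 ∈ [0, 2/5) → index 0
j=2: u_2=67/150 ∈ [2/5, 13/20) → index 1
j=3: u_3=97/150 ∈ [2/5, 13/20) → index 1
j=4: u_4=127/150 ∈ [7/10, 19/20) → index 3

0 0 1 1 3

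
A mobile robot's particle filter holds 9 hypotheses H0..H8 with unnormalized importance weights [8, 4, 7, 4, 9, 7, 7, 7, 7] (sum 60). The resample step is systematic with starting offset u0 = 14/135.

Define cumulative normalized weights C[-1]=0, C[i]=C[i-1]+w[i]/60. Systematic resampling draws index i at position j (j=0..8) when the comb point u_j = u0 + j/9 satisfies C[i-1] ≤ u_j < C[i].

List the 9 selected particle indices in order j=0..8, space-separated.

C = [2/15, 1/5, 19/60, 23/60, 8/15, 13/20, 23/30, 53/60, 1]
j=0: u_0=14/135 ∈ [0, 2/15) → index 0
j=1: u_1=29/135 ∈ [1/5, 19/60) → index 2
j=2: u_2=44/135 ∈ [19/60, 23/60) → index 3
j=3: u_3=59/135 ∈ [23/60, 8/15) → index 4
j=4: u_4=74/135 ∈ [8/15, 13/20) → index 5
j=5: u_5=89/135 ∈ [13/20, 23/30) → index 6
j=6: u_6=104/135 ∈ [23/30, 53/60) → index 7
j=7: u_7=119/135 ∈ [23/30, 53/60) → index 7
j=8: u_8=134/135 ∈ [53/60, 1) → index 8

0 2 3 4 5 6 7 7 8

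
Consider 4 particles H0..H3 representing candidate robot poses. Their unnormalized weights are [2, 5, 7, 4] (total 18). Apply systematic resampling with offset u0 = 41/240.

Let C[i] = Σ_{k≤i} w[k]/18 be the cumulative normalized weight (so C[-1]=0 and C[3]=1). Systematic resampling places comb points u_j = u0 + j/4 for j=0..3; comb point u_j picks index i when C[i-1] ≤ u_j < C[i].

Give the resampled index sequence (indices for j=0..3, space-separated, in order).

C = [1/9, 7/18, 7/9, 1]
j=0: u_0=41/240 ∈ [1/9, 7/18) → index 1
j=1: u_1=101/240 ∈ [7/18, 7/9) → index 2
j=2: u_2=161/240 ∈ [7/18, 7/9) → index 2
j=3: u_3=221/240 ∈ [7/9, 1) → index 3

1 2 2 3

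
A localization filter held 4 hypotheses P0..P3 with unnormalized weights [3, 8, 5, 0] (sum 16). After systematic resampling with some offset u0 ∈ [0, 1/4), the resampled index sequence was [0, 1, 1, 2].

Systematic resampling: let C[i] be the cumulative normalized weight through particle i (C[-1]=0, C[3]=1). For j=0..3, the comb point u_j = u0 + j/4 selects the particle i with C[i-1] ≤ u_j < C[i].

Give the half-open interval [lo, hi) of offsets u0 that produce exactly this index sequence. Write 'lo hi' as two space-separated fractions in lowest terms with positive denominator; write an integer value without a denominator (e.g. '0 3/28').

C = [3/16, 11/16, 1, 1]
j=0 picked index 0: u0 ∈ [0, 3/16)
j=1 picked index 1: u0 ∈ [-1/16, 7/16)
j=2 picked index 1: u0 ∈ [-5/16, 3/16)
j=3 picked index 2: u0 ∈ [-1/16, 1/4)
intersection: [0, 3/16)

0 3/16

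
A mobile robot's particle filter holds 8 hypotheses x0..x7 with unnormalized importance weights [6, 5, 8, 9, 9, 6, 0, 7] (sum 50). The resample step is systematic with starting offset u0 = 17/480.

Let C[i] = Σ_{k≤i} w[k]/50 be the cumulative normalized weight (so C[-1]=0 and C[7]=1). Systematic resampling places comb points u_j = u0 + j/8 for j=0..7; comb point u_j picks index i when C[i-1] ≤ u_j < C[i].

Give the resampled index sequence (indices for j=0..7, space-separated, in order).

C = [3/25, 11/50, 19/50, 14/25, 37/50, 43/50, 43/50, 1]
j=0: u_0=17/480 ∈ [0, 3/25) → index 0
j=1: u_1=77/480 ∈ [3/25, 11/50) → index 1
j=2: u_2=137/480 ∈ [11/50, 19/50) → index 2
j=3: u_3=197/480 ∈ [19/50, 14/25) → index 3
j=4: u_4=257/480 ∈ [19/50, 14/25) → index 3
j=5: u_5=317/480 ∈ [14/25, 37/50) → index 4
j=6: u_6=377/480 ∈ [37/50, 43/50) → index 5
j=7: u_7=437/480 ∈ [43/50, 1) → index 7

0 1 2 3 3 4 5 7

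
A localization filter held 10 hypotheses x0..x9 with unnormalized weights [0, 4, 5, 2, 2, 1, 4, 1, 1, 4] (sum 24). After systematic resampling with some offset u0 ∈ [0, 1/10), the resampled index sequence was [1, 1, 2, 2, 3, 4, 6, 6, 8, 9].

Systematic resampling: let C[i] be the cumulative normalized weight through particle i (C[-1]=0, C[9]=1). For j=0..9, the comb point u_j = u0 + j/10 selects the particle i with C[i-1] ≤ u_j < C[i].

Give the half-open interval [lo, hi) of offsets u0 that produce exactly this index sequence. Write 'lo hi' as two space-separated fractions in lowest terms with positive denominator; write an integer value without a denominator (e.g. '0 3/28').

C = [0, 1/6, 3/8, 11/24, 13/24, 7/12, 3/4, 19/24, 5/6, 1]
j=0 picked index 1: u0 ∈ [0, 1/6)
j=1 picked index 1: u0 ∈ [-1/10, 1/15)
j=2 picked index 2: u0 ∈ [-1/30, 7/40)
j=3 picked index 2: u0 ∈ [-2/15, 3/40)
j=4 picked index 3: u0 ∈ [-1/40, 7/120)
j=5 picked index 4: u0 ∈ [-1/24, 1/24)
j=6 picked index 6: u0 ∈ [-1/60, 3/20)
j=7 picked index 6: u0 ∈ [-7/60, 1/20)
j=8 picked index 8: u0 ∈ [-1/120, 1/30)
j=9 picked index 9: u0 ∈ [-1/15, 1/10)
intersection: [0, 1/30)

0 1/30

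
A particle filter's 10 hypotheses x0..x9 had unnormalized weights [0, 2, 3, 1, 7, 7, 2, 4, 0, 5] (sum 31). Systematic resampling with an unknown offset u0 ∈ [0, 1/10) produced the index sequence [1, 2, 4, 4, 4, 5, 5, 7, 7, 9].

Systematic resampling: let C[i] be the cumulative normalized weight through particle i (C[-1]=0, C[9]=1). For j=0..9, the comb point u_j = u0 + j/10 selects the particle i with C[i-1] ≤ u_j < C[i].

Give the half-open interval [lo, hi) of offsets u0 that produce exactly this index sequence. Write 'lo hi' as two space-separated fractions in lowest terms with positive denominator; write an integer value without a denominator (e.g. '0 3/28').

C = [0, 2/31, 5/31, 6/31, 13/31, 20/31, 22/31, 26/31, 26/31, 1]
j=0 picked index 1: u0 ∈ [0, 2/31)
j=1 picked index 2: u0 ∈ [-11/310, 19/310)
j=2 picked index 4: u0 ∈ [-1/155, 34/155)
j=3 picked index 4: u0 ∈ [-33/310, 37/310)
j=4 picked index 4: u0 ∈ [-32/155, 3/155)
j=5 picked index 5: u0 ∈ [-5/62, 9/62)
j=6 picked index 5: u0 ∈ [-28/155, 7/155)
j=7 picked index 7: u0 ∈ [3/310, 43/310)
j=8 picked index 7: u0 ∈ [-14/155, 6/155)
j=9 picked index 9: u0 ∈ [-19/310, 1/10)
intersection: [3/310, 3/155)

3/310 3/155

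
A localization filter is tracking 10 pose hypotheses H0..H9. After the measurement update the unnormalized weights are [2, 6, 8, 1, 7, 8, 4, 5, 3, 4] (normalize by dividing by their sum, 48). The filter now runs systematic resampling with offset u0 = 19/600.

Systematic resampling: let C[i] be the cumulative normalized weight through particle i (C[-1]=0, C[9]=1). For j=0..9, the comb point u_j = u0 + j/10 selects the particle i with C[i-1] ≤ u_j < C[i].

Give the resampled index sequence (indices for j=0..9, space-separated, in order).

C = [1/24, 1/6, 1/3, 17/48, 1/2, 2/3, 3/4, 41/48, 11/12, 1]
j=0: u_0=19/600 ∈ [0, 1/24) → index 0
j=1: u_1=79/600 ∈ [1/24, 1/6) → index 1
j=2: u_2=139/600 ∈ [1/6, 1/3) → index 2
j=3: u_3=199/600 ∈ [1/6, 1/3) → index 2
j=4: u_4=259/600 ∈ [17/48, 1/2) → index 4
j=5: u_5=319/600 ∈ [1/2, 2/3) → index 5
j=6: u_6=379/600 ∈ [1/2, 2/3) → index 5
j=7: u_7=439/600 ∈ [2/3, 3/4) → index 6
j=8: u_8=499/600 ∈ [3/4, 41/48) → index 7
j=9: u_9=559/600 ∈ [11/12, 1) → index 9

0 1 2 2 4 5 5 6 7 9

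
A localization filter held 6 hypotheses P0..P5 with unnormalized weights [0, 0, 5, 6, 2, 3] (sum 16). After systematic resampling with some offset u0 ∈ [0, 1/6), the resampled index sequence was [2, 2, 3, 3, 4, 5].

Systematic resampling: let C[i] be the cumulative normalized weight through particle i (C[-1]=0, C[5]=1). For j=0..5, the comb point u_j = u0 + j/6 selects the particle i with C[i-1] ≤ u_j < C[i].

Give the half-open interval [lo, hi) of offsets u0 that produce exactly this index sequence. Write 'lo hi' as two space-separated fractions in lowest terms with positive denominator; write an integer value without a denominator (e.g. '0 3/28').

C = [0, 0, 5/16, 11/16, 13/16, 1]
j=0 picked index 2: u0 ∈ [0, 5/16)
j=1 picked index 2: u0 ∈ [-1/6, 7/48)
j=2 picked index 3: u0 ∈ [-1/48, 17/48)
j=3 picked index 3: u0 ∈ [-3/16, 3/16)
j=4 picked index 4: u0 ∈ [1/48, 7/48)
j=5 picked index 5: u0 ∈ [-1/48, 1/6)
intersection: [1/48, 7/48)

1/48 7/48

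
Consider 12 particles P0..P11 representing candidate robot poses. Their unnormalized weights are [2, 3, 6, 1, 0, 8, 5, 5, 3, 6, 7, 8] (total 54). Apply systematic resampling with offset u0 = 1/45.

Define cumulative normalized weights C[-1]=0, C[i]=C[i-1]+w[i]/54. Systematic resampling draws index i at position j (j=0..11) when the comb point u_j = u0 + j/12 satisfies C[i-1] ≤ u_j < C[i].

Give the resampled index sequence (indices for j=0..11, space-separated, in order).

C = [1/27, 5/54, 11/54, 2/9, 2/9, 10/27, 25/54, 5/9, 11/18, 13/18, 23/27, 1]
j=0: u_0=1/45 ∈ [0, 1/27) → index 0
j=1: u_1=19/180 ∈ [5/54, 11/54) → index 2
j=2: u_2=17/90 ∈ [5/54, 11/54) → index 2
j=3: u_3=49/180 ∈ [2/9, 10/27) → index 5
j=4: u_4=16/45 ∈ [2/9, 10/27) → index 5
j=5: u_5=79/180 ∈ [10/27, 25/54) → index 6
j=6: u_6=47/90 ∈ [25/54, 5/9) → index 7
j=7: u_7=109/180 ∈ [5/9, 11/18) → index 8
j=8: u_8=31/45 ∈ [11/18, 13/18) → index 9
j=9: u_9=139/180 ∈ [13/18, 23/27) → index 10
j=10: u_10=77/90 ∈ [23/27, 1) → index 11
j=11: u_11=169/180 ∈ [23/27, 1) → index 11

0 2 2 5 5 6 7 8 9 10 11 11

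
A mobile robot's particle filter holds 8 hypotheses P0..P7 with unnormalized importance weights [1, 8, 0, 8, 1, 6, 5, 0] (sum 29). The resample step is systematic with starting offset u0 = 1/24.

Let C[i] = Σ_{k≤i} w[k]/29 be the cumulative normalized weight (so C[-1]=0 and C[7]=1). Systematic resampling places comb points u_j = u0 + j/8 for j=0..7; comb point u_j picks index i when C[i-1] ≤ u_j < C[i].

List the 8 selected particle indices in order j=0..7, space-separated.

1 1 1 3 3 5 5 6

C = [1/29, 9/29, 9/29, 17/29, 18/29, 24/29, 1, 1]
j=0: u_0=1/24 ∈ [1/29, 9/29) → index 1
j=1: u_1=1/6 ∈ [1/29, 9/29) → index 1
j=2: u_2=7/24 ∈ [1/29, 9/29) → index 1
j=3: u_3=5/12 ∈ [9/29, 17/29) → index 3
j=4: u_4=13/24 ∈ [9/29, 17/29) → index 3
j=5: u_5=2/3 ∈ [18/29, 24/29) → index 5
j=6: u_6=19/24 ∈ [18/29, 24/29) → index 5
j=7: u_7=11/12 ∈ [24/29, 1) → index 6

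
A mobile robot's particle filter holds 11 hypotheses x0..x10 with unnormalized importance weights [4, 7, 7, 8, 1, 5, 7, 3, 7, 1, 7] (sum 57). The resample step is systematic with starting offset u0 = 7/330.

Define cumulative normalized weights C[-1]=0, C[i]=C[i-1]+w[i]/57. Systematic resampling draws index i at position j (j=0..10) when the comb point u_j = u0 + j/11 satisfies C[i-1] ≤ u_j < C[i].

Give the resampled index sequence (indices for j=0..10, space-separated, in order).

0 1 2 2 3 5 6 6 8 8 10

C = [4/57, 11/57, 6/19, 26/57, 9/19, 32/57, 13/19, 14/19, 49/57, 50/57, 1]
j=0: u_0=7/330 ∈ [0, 4/57) → index 0
j=1: u_1=37/330 ∈ [4/57, 11/57) → index 1
j=2: u_2=67/330 ∈ [11/57, 6/19) → index 2
j=3: u_3=97/330 ∈ [11/57, 6/19) → index 2
j=4: u_4=127/330 ∈ [6/19, 26/57) → index 3
j=5: u_5=157/330 ∈ [9/19, 32/57) → index 5
j=6: u_6=17/30 ∈ [32/57, 13/19) → index 6
j=7: u_7=217/330 ∈ [32/57, 13/19) → index 6
j=8: u_8=247/330 ∈ [14/19, 49/57) → index 8
j=9: u_9=277/330 ∈ [14/19, 49/57) → index 8
j=10: u_10=307/330 ∈ [50/57, 1) → index 10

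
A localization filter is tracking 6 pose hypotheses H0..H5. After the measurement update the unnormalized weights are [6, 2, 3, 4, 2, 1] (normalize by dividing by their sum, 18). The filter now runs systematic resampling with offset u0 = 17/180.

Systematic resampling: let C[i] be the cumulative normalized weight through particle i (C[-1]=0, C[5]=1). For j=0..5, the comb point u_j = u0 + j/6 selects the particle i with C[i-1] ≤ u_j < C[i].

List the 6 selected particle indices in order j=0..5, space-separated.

C = [1/3, 4/9, 11/18, 5/6, 17/18, 1]
j=0: u_0=17/180 ∈ [0, 1/3) → index 0
j=1: u_1=47/180 ∈ [0, 1/3) → index 0
j=2: u_2=77/180 ∈ [1/3, 4/9) → index 1
j=3: u_3=107/180 ∈ [4/9, 11/18) → index 2
j=4: u_4=137/180 ∈ [11/18, 5/6) → index 3
j=5: u_5=167/180 ∈ [5/6, 17/18) → index 4

0 0 1 2 3 4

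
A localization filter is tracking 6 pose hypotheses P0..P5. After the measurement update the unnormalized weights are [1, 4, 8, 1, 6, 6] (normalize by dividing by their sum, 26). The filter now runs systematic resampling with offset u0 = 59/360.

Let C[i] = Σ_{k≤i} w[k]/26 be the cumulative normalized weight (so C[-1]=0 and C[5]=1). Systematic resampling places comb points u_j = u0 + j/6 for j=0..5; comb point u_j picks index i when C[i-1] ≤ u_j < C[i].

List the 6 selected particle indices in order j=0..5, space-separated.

1 2 2 4 5 5

C = [1/26, 5/26, 1/2, 7/13, 10/13, 1]
j=0: u_0=59/360 ∈ [1/26, 5/26) → index 1
j=1: u_1=119/360 ∈ [5/26, 1/2) → index 2
j=2: u_2=179/360 ∈ [5/26, 1/2) → index 2
j=3: u_3=239/360 ∈ [7/13, 10/13) → index 4
j=4: u_4=299/360 ∈ [10/13, 1) → index 5
j=5: u_5=359/360 ∈ [10/13, 1) → index 5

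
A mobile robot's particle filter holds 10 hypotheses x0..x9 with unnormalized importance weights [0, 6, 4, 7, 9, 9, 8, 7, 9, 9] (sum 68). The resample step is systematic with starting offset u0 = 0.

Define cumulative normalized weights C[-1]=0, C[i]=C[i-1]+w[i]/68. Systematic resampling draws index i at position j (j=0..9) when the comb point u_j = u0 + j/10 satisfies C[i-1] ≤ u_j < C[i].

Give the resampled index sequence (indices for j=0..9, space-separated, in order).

C = [0, 3/34, 5/34, 1/4, 13/34, 35/68, 43/68, 25/34, 59/68, 1]
j=0: u_0=0 ∈ [0, 3/34) → index 1
j=1: u_1=1/10 ∈ [3/34, 5/34) → index 2
j=2: u_2=1/5 ∈ [5/34, 1/4) → index 3
j=3: u_3=3/10 ∈ [1/4, 13/34) → index 4
j=4: u_4=2/5 ∈ [13/34, 35/68) → index 5
j=5: u_5=1/2 ∈ [13/34, 35/68) → index 5
j=6: u_6=3/5 ∈ [35/68, 43/68) → index 6
j=7: u_7=7/10 ∈ [43/68, 25/34) → index 7
j=8: u_8=4/5 ∈ [25/34, 59/68) → index 8
j=9: u_9=9/10 ∈ [59/68, 1) → index 9

1 2 3 4 5 5 6 7 8 9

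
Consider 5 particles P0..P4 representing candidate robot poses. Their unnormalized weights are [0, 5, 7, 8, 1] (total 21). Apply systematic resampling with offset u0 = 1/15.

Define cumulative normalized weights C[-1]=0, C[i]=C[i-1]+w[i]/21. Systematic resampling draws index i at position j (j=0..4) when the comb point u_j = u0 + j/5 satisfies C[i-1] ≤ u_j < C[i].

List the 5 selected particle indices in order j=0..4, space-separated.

1 2 2 3 3

C = [0, 5/21, 4/7, 20/21, 1]
j=0: u_0=1/15 ∈ [0, 5/21) → index 1
j=1: u_1=4/15 ∈ [5/21, 4/7) → index 2
j=2: u_2=7/15 ∈ [5/21, 4/7) → index 2
j=3: u_3=2/3 ∈ [4/7, 20/21) → index 3
j=4: u_4=13/15 ∈ [4/7, 20/21) → index 3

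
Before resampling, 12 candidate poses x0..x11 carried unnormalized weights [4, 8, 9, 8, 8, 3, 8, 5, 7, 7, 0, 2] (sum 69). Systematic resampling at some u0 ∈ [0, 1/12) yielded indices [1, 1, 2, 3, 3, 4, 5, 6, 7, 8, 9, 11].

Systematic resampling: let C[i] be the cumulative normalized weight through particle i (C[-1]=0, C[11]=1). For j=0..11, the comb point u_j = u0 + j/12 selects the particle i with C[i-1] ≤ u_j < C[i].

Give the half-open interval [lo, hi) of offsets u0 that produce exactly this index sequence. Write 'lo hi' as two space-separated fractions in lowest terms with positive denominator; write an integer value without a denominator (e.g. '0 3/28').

4/69 11/138

C = [4/69, 4/23, 7/23, 29/69, 37/69, 40/69, 16/23, 53/69, 20/23, 67/69, 67/69, 1]
j=0 picked index 1: u0 ∈ [4/69, 4/23)
j=1 picked index 1: u0 ∈ [-7/276, 25/276)
j=2 picked index 2: u0 ∈ [1/138, 19/138)
j=3 picked index 3: u0 ∈ [5/92, 47/276)
j=4 picked index 3: u0 ∈ [-2/69, 2/23)
j=5 picked index 4: u0 ∈ [1/276, 11/92)
j=6 picked index 5: u0 ∈ [5/138, 11/138)
j=7 picked index 6: u0 ∈ [-1/276, 31/276)
j=8 picked index 7: u0 ∈ [2/69, 7/69)
j=9 picked index 8: u0 ∈ [5/276, 11/92)
j=10 picked index 9: u0 ∈ [5/138, 19/138)
j=11 picked index 11: u0 ∈ [5/92, 1/12)
intersection: [4/69, 11/138)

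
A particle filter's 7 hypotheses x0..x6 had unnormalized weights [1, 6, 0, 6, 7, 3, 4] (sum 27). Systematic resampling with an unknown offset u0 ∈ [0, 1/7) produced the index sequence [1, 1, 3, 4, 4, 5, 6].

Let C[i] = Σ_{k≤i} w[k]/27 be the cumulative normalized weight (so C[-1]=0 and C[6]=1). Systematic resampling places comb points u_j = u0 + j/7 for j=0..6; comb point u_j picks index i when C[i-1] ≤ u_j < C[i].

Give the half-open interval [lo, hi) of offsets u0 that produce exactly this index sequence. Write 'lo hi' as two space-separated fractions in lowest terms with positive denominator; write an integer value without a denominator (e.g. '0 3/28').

10/189 22/189

C = [1/27, 7/27, 7/27, 13/27, 20/27, 23/27, 1]
j=0 picked index 1: u0 ∈ [1/27, 7/27)
j=1 picked index 1: u0 ∈ [-20/189, 22/189)
j=2 picked index 3: u0 ∈ [-5/189, 37/189)
j=3 picked index 4: u0 ∈ [10/189, 59/189)
j=4 picked index 4: u0 ∈ [-17/189, 32/189)
j=5 picked index 5: u0 ∈ [5/189, 26/189)
j=6 picked index 6: u0 ∈ [-1/189, 1/7)
intersection: [10/189, 22/189)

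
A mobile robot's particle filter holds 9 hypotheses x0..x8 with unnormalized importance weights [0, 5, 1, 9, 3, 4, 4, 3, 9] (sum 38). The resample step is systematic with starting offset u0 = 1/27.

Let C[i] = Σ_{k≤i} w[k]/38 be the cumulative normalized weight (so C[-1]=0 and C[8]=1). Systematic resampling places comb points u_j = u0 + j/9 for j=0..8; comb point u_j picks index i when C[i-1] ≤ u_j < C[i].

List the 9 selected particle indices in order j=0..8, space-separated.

1 2 3 3 5 6 7 8 8

C = [0, 5/38, 3/19, 15/38, 9/19, 11/19, 13/19, 29/38, 1]
j=0: u_0=1/27 ∈ [0, 5/38) → index 1
j=1: u_1=4/27 ∈ [5/38, 3/19) → index 2
j=2: u_2=7/27 ∈ [3/19, 15/38) → index 3
j=3: u_3=10/27 ∈ [3/19, 15/38) → index 3
j=4: u_4=13/27 ∈ [9/19, 11/19) → index 5
j=5: u_5=16/27 ∈ [11/19, 13/19) → index 6
j=6: u_6=19/27 ∈ [13/19, 29/38) → index 7
j=7: u_7=22/27 ∈ [29/38, 1) → index 8
j=8: u_8=25/27 ∈ [29/38, 1) → index 8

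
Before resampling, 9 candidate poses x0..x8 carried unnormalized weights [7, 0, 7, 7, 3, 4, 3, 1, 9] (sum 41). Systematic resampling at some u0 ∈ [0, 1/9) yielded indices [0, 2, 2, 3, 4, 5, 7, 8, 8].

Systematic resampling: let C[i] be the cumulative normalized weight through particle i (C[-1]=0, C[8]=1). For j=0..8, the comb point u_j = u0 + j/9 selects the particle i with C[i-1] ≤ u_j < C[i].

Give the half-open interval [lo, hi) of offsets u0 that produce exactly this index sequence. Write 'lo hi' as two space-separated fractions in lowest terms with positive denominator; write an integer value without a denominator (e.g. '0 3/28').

C = [7/41, 7/41, 14/41, 21/41, 24/41, 28/41, 31/41, 32/41, 1]
j=0 picked index 0: u0 ∈ [0, 7/41)
j=1 picked index 2: u0 ∈ [22/369, 85/369)
j=2 picked index 2: u0 ∈ [-19/369, 44/369)
j=3 picked index 3: u0 ∈ [1/123, 22/123)
j=4 picked index 4: u0 ∈ [25/369, 52/369)
j=5 picked index 5: u0 ∈ [11/369, 47/369)
j=6 picked index 7: u0 ∈ [11/123, 14/123)
j=7 picked index 8: u0 ∈ [1/369, 2/9)
j=8 picked index 8: u0 ∈ [-40/369, 1/9)
intersection: [11/123, 1/9)

11/123 1/9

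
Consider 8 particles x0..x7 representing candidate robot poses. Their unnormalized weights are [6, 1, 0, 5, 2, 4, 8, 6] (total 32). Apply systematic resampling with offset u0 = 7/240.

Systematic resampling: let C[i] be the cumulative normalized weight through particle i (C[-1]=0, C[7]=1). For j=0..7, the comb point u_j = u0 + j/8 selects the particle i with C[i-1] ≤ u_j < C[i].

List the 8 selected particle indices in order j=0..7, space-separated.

C = [3/16, 7/32, 7/32, 3/8, 7/16, 9/16, 13/16, 1]
j=0: u_0=7/240 ∈ [0, 3/16) → index 0
j=1: u_1=37/240 ∈ [0, 3/16) → index 0
j=2: u_2=67/240 ∈ [7/32, 3/8) → index 3
j=3: u_3=97/240 ∈ [3/8, 7/16) → index 4
j=4: u_4=127/240 ∈ [7/16, 9/16) → index 5
j=5: u_5=157/240 ∈ [9/16, 13/16) → index 6
j=6: u_6=187/240 ∈ [9/16, 13/16) → index 6
j=7: u_7=217/240 ∈ [13/16, 1) → index 7

0 0 3 4 5 6 6 7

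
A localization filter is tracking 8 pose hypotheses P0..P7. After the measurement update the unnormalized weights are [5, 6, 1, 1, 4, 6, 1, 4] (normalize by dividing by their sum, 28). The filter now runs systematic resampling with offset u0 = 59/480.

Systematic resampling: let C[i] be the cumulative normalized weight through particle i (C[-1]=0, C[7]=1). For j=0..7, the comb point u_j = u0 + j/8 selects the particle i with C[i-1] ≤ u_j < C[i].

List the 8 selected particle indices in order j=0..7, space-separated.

0 1 1 4 5 5 7 7

C = [5/28, 11/28, 3/7, 13/28, 17/28, 23/28, 6/7, 1]
j=0: u_0=59/480 ∈ [0, 5/28) → index 0
j=1: u_1=119/480 ∈ [5/28, 11/28) → index 1
j=2: u_2=179/480 ∈ [5/28, 11/28) → index 1
j=3: u_3=239/480 ∈ [13/28, 17/28) → index 4
j=4: u_4=299/480 ∈ [17/28, 23/28) → index 5
j=5: u_5=359/480 ∈ [17/28, 23/28) → index 5
j=6: u_6=419/480 ∈ [6/7, 1) → index 7
j=7: u_7=479/480 ∈ [6/7, 1) → index 7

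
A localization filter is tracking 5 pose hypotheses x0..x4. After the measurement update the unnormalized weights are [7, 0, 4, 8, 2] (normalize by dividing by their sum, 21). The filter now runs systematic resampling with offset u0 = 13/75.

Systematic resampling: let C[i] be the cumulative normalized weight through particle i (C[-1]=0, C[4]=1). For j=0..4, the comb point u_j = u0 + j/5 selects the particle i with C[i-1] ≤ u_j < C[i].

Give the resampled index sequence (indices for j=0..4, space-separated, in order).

C = [1/3, 1/3, 11/21, 19/21, 1]
j=0: u_0=13/75 ∈ [0, 1/3) → index 0
j=1: u_1=28/75 ∈ [1/3, 11/21) → index 2
j=2: u_2=43/75 ∈ [11/21, 19/21) → index 3
j=3: u_3=58/75 ∈ [11/21, 19/21) → index 3
j=4: u_4=73/75 ∈ [19/21, 1) → index 4

0 2 3 3 4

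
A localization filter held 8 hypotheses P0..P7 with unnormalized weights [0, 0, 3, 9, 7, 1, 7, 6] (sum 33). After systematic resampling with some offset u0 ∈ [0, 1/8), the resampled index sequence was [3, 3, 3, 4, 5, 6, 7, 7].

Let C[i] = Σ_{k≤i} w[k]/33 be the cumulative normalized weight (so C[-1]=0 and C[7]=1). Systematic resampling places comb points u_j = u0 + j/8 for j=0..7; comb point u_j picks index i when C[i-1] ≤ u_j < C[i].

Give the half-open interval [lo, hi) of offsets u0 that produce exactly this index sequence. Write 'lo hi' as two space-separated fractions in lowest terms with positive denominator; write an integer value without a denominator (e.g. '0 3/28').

1/11 7/66

C = [0, 0, 1/11, 4/11, 19/33, 20/33, 9/11, 1]
j=0 picked index 3: u0 ∈ [1/11, 4/11)
j=1 picked index 3: u0 ∈ [-3/88, 21/88)
j=2 picked index 3: u0 ∈ [-7/44, 5/44)
j=3 picked index 4: u0 ∈ [-1/88, 53/264)
j=4 picked index 5: u0 ∈ [5/66, 7/66)
j=5 picked index 6: u0 ∈ [-5/264, 17/88)
j=6 picked index 7: u0 ∈ [3/44, 1/4)
j=7 picked index 7: u0 ∈ [-5/88, 1/8)
intersection: [1/11, 7/66)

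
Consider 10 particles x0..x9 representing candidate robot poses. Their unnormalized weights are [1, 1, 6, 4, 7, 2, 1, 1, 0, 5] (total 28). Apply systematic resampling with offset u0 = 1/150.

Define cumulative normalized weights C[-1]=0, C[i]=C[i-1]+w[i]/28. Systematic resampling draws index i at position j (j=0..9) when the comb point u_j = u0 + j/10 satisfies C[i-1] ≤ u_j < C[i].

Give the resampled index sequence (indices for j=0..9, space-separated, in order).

C = [1/28, 1/14, 2/7, 3/7, 19/28, 3/4, 11/14, 23/28, 23/28, 1]
j=0: u_0=1/150 ∈ [0, 1/28) → index 0
j=1: u_1=8/75 ∈ [1/14, 2/7) → index 2
j=2: u_2=31/150 ∈ [1/14, 2/7) → index 2
j=3: u_3=23/75 ∈ [2/7, 3/7) → index 3
j=4: u_4=61/150 ∈ [2/7, 3/7) → index 3
j=5: u_5=38/75 ∈ [3/7, 19/28) → index 4
j=6: u_6=91/150 ∈ [3/7, 19/28) → index 4
j=7: u_7=53/75 ∈ [19/28, 3/4) → index 5
j=8: u_8=121/150 ∈ [11/14, 23/28) → index 7
j=9: u_9=68/75 ∈ [23/28, 1) → index 9

0 2 2 3 3 4 4 5 7 9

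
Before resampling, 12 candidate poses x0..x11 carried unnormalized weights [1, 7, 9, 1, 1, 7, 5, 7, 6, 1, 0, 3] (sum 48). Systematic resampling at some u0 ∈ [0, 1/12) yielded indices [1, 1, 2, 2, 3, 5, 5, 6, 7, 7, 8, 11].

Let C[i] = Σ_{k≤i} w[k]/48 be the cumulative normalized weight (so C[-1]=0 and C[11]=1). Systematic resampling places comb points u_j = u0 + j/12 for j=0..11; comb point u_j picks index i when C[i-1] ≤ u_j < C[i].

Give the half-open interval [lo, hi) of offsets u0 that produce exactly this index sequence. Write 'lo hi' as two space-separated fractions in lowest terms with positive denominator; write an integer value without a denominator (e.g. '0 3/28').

C = [1/48, 1/6, 17/48, 3/8, 19/48, 13/24, 31/48, 19/24, 11/12, 15/16, 15/16, 1]
j=0 picked index 1: u0 ∈ [1/48, 1/6)
j=1 picked index 1: u0 ∈ [-1/16, 1/12)
j=2 picked index 2: u0 ∈ [0, 3/16)
j=3 picked index 2: u0 ∈ [-1/12, 5/48)
j=4 picked index 3: u0 ∈ [1/48, 1/24)
j=5 picked index 5: u0 ∈ [-1/48, 1/8)
j=6 picked index 5: u0 ∈ [-5/48, 1/24)
j=7 picked index 6: u0 ∈ [-1/24, 1/16)
j=8 picked index 7: u0 ∈ [-1/48, 1/8)
j=9 picked index 7: u0 ∈ [-5/48, 1/24)
j=10 picked index 8: u0 ∈ [-1/24, 1/12)
j=11 picked index 11: u0 ∈ [1/48, 1/12)
intersection: [1/48, 1/24)

1/48 1/24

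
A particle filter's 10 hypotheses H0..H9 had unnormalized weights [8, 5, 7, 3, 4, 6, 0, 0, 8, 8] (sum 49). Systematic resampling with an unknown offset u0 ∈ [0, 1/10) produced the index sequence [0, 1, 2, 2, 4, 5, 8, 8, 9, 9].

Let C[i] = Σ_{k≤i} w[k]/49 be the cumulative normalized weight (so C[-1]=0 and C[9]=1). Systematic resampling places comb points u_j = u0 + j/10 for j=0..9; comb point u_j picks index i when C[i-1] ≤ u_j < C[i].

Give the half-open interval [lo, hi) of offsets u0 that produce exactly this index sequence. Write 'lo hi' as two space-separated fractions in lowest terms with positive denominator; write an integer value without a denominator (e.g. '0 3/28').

C = [8/49, 13/49, 20/49, 23/49, 27/49, 33/49, 33/49, 33/49, 41/49, 1]
j=0 picked index 0: u0 ∈ [0, 8/49)
j=1 picked index 1: u0 ∈ [31/490, 81/490)
j=2 picked index 2: u0 ∈ [16/245, 51/245)
j=3 picked index 2: u0 ∈ [-17/490, 53/490)
j=4 picked index 4: u0 ∈ [17/245, 37/245)
j=5 picked index 5: u0 ∈ [5/98, 17/98)
j=6 picked index 8: u0 ∈ [18/245, 58/245)
j=7 picked index 8: u0 ∈ [-13/490, 67/490)
j=8 picked index 9: u0 ∈ [9/245, 1/5)
j=9 picked index 9: u0 ∈ [-31/490, 1/10)
intersection: [18/245, 1/10)

18/245 1/10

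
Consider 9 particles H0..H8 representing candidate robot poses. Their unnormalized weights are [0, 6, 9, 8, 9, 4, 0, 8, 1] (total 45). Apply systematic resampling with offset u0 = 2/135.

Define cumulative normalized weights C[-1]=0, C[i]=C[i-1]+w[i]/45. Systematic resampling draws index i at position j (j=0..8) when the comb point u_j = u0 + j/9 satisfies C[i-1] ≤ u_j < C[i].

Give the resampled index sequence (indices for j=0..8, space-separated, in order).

1 1 2 3 3 4 4 5 7

C = [0, 2/15, 1/3, 23/45, 32/45, 4/5, 4/5, 44/45, 1]
j=0: u_0=2/135 ∈ [0, 2/15) → index 1
j=1: u_1=17/135 ∈ [0, 2/15) → index 1
j=2: u_2=32/135 ∈ [2/15, 1/3) → index 2
j=3: u_3=47/135 ∈ [1/3, 23/45) → index 3
j=4: u_4=62/135 ∈ [1/3, 23/45) → index 3
j=5: u_5=77/135 ∈ [23/45, 32/45) → index 4
j=6: u_6=92/135 ∈ [23/45, 32/45) → index 4
j=7: u_7=107/135 ∈ [32/45, 4/5) → index 5
j=8: u_8=122/135 ∈ [4/5, 44/45) → index 7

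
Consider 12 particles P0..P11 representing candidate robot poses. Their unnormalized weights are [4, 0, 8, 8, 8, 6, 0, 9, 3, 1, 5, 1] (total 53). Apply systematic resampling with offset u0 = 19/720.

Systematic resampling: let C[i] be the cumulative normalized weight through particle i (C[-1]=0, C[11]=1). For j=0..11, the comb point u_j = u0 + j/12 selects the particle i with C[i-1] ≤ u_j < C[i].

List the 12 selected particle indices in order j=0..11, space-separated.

C = [4/53, 4/53, 12/53, 20/53, 28/53, 34/53, 34/53, 43/53, 46/53, 47/53, 52/53, 1]
j=0: u_0=19/720 ∈ [0, 4/53) → index 0
j=1: u_1=79/720 ∈ [4/53, 12/53) → index 2
j=2: u_2=139/720 ∈ [4/53, 12/53) → index 2
j=3: u_3=199/720 ∈ [12/53, 20/53) → index 3
j=4: u_4=259/720 ∈ [12/53, 20/53) → index 3
j=5: u_5=319/720 ∈ [20/53, 28/53) → index 4
j=6: u_6=379/720 ∈ [20/53, 28/53) → index 4
j=7: u_7=439/720 ∈ [28/53, 34/53) → index 5
j=8: u_8=499/720 ∈ [34/53, 43/53) → index 7
j=9: u_9=559/720 ∈ [34/53, 43/53) → index 7
j=10: u_10=619/720 ∈ [43/53, 46/53) → index 8
j=11: u_11=679/720 ∈ [47/53, 52/53) → index 10

0 2 2 3 3 4 4 5 7 7 8 10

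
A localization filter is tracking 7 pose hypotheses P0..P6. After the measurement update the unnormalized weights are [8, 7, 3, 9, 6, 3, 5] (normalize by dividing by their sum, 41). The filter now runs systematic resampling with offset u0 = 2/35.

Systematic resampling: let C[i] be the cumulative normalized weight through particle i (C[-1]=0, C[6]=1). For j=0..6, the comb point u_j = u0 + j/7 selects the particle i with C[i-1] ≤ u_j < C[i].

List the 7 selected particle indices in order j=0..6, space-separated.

C = [8/41, 15/41, 18/41, 27/41, 33/41, 36/41, 1]
j=0: u_0=2/35 ∈ [0, 8/41) → index 0
j=1: u_1=1/5 ∈ [8/41, 15/41) → index 1
j=2: u_2=12/35 ∈ [8/41, 15/41) → index 1
j=3: u_3=17/35 ∈ [18/41, 27/41) → index 3
j=4: u_4=22/35 ∈ [18/41, 27/41) → index 3
j=5: u_5=27/35 ∈ [27/41, 33/41) → index 4
j=6: u_6=32/35 ∈ [36/41, 1) → index 6

0 1 1 3 3 4 6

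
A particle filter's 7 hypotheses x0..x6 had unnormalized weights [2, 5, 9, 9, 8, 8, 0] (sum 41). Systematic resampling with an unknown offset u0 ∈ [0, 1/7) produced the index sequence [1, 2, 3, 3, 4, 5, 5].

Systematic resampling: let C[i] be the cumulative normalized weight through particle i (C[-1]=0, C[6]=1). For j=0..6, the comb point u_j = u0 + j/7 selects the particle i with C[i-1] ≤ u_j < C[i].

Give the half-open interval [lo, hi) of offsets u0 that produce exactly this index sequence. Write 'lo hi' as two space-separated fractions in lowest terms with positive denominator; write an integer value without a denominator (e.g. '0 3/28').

30/287 1/7

C = [2/41, 7/41, 16/41, 25/41, 33/41, 1, 1]
j=0 picked index 1: u0 ∈ [2/41, 7/41)
j=1 picked index 2: u0 ∈ [8/287, 71/287)
j=2 picked index 3: u0 ∈ [30/287, 93/287)
j=3 picked index 3: u0 ∈ [-11/287, 52/287)
j=4 picked index 4: u0 ∈ [11/287, 67/287)
j=5 picked index 5: u0 ∈ [26/287, 2/7)
j=6 picked index 5: u0 ∈ [-15/287, 1/7)
intersection: [30/287, 1/7)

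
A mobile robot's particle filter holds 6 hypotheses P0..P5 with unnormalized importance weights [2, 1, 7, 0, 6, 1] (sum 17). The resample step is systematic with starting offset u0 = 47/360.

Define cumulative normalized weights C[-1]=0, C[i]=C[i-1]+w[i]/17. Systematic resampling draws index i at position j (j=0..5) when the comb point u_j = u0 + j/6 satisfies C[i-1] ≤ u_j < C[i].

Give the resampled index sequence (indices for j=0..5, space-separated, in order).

1 2 2 4 4 5

C = [2/17, 3/17, 10/17, 10/17, 16/17, 1]
j=0: u_0=47/360 ∈ [2/17, 3/17) → index 1
j=1: u_1=107/360 ∈ [3/17, 10/17) → index 2
j=2: u_2=167/360 ∈ [3/17, 10/17) → index 2
j=3: u_3=227/360 ∈ [10/17, 16/17) → index 4
j=4: u_4=287/360 ∈ [10/17, 16/17) → index 4
j=5: u_5=347/360 ∈ [16/17, 1) → index 5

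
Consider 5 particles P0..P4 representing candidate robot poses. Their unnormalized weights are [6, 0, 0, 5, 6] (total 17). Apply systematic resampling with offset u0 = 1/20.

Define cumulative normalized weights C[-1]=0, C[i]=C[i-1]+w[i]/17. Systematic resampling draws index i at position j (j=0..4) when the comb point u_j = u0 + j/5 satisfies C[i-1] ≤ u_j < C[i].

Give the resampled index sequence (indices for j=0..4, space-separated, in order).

0 0 3 4 4

C = [6/17, 6/17, 6/17, 11/17, 1]
j=0: u_0=1/20 ∈ [0, 6/17) → index 0
j=1: u_1=1/4 ∈ [0, 6/17) → index 0
j=2: u_2=9/20 ∈ [6/17, 11/17) → index 3
j=3: u_3=13/20 ∈ [11/17, 1) → index 4
j=4: u_4=17/20 ∈ [11/17, 1) → index 4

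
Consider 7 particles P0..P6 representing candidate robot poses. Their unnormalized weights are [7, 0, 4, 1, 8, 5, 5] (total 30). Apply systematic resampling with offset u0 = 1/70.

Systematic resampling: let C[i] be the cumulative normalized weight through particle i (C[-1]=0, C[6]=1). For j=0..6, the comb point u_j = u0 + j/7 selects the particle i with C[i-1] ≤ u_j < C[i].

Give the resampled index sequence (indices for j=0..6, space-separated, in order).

0 0 2 4 4 5 6

C = [7/30, 7/30, 11/30, 2/5, 2/3, 5/6, 1]
j=0: u_0=1/70 ∈ [0, 7/30) → index 0
j=1: u_1=11/70 ∈ [0, 7/30) → index 0
j=2: u_2=3/10 ∈ [7/30, 11/30) → index 2
j=3: u_3=31/70 ∈ [2/5, 2/3) → index 4
j=4: u_4=41/70 ∈ [2/5, 2/3) → index 4
j=5: u_5=51/70 ∈ [2/3, 5/6) → index 5
j=6: u_6=61/70 ∈ [5/6, 1) → index 6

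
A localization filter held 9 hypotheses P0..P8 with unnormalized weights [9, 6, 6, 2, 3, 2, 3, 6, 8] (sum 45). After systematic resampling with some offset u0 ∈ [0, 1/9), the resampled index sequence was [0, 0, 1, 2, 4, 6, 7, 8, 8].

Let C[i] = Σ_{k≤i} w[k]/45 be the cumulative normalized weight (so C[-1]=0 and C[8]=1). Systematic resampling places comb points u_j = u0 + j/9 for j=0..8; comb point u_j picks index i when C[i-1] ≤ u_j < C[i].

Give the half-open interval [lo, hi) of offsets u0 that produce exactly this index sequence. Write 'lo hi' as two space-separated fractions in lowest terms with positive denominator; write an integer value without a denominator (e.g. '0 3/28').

1/15 4/45

C = [1/5, 1/3, 7/15, 23/45, 26/45, 28/45, 31/45, 37/45, 1]
j=0 picked index 0: u0 ∈ [0, 1/5)
j=1 picked index 0: u0 ∈ [-1/9, 4/45)
j=2 picked index 1: u0 ∈ [-1/45, 1/9)
j=3 picked index 2: u0 ∈ [0, 2/15)
j=4 picked index 4: u0 ∈ [1/15, 2/15)
j=5 picked index 6: u0 ∈ [1/15, 2/15)
j=6 picked index 7: u0 ∈ [1/45, 7/45)
j=7 picked index 8: u0 ∈ [2/45, 2/9)
j=8 picked index 8: u0 ∈ [-1/15, 1/9)
intersection: [1/15, 4/45)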